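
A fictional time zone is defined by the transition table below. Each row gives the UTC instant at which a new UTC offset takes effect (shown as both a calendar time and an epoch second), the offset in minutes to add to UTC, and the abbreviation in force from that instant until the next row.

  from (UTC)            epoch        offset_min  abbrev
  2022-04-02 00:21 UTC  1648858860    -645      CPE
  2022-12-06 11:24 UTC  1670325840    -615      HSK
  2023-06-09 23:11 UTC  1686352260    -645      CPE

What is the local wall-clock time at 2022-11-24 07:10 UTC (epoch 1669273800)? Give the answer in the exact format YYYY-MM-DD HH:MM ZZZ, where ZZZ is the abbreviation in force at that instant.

2022-11-23 20:25 CPE

Query: 2022-11-24 07:10 UTC
Rule 1/3 (CPE, -10:45): 2022-04-02 00:21 UTC ≤ query < 2022-12-06 11:24 UTC
7·60 + 10 - 645 = -215 min
-215 = -1·1440 + 1225; 1225 = 20·60 + 25 → 20:25, 2022-11-24 - 1 day = 2022-11-23
→ 2022-11-23 20:25 CPE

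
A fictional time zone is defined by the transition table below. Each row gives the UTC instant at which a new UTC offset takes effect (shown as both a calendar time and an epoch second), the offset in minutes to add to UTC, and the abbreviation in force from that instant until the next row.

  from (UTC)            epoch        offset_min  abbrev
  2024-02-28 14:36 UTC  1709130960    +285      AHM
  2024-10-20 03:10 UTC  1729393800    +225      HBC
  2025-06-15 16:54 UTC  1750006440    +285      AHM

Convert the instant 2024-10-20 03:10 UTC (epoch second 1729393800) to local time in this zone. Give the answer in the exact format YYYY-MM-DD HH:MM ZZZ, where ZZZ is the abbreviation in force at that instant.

2024-10-20 06:55 HBC

Query: 2024-10-20 03:10 UTC
Rule 2/3 (HBC, +03:45): 2024-10-20 03:10 UTC ≤ query < 2025-06-15 16:54 UTC
3·60 + 10 + 225 = 415 min
415 = 0·1440 + 415; 415 = 6·60 + 55 → 06:55, same day
→ 2024-10-20 06:55 HBC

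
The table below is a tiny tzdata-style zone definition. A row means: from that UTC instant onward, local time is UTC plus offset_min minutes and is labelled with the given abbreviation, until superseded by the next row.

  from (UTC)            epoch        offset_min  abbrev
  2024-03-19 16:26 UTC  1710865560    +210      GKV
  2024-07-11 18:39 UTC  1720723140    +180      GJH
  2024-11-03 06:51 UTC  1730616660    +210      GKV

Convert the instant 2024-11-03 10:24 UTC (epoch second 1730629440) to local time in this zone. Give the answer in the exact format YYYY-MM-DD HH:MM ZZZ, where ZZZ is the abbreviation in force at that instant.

Query: 2024-11-03 10:24 UTC
Rule 3/3 (GKV, +03:30): 2024-11-03 06:51 UTC ≤ query < +∞
10·60 + 24 + 210 = 834 min
834 = 0·1440 + 834; 834 = 13·60 + 54 → 13:54, same day
→ 2024-11-03 13:54 GKV

2024-11-03 13:54 GKV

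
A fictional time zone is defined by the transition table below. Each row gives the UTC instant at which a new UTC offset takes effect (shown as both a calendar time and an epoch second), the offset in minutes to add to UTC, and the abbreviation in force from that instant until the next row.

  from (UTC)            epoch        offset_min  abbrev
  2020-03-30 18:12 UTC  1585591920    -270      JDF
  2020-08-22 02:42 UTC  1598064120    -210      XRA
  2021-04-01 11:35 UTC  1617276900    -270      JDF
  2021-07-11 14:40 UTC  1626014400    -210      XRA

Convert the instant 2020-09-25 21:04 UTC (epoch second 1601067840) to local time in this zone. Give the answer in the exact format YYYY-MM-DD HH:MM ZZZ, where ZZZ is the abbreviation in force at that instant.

2020-09-25 17:34 XRA

Query: 2020-09-25 21:04 UTC
Rule 2/4 (XRA, -03:30): 2020-08-22 02:42 UTC ≤ query < 2021-04-01 11:35 UTC
21·60 + 4 - 210 = 1054 min
1054 = 0·1440 + 1054; 1054 = 17·60 + 34 → 17:34, same day
→ 2020-09-25 17:34 XRA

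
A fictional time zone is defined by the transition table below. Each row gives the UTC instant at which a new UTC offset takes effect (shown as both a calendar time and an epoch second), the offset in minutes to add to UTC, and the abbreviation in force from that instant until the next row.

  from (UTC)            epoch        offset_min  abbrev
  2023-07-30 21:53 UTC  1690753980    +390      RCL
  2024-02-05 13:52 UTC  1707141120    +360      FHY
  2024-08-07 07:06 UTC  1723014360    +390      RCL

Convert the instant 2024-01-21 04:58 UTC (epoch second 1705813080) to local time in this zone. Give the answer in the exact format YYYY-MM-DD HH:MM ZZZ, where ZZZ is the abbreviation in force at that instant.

Query: 2024-01-21 04:58 UTC
Rule 1/3 (RCL, +06:30): 2023-07-30 21:53 UTC ≤ query < 2024-02-05 13:52 UTC
4·60 + 58 + 390 = 688 min
688 = 0·1440 + 688; 688 = 11·60 + 28 → 11:28, same day
→ 2024-01-21 11:28 RCL

2024-01-21 11:28 RCL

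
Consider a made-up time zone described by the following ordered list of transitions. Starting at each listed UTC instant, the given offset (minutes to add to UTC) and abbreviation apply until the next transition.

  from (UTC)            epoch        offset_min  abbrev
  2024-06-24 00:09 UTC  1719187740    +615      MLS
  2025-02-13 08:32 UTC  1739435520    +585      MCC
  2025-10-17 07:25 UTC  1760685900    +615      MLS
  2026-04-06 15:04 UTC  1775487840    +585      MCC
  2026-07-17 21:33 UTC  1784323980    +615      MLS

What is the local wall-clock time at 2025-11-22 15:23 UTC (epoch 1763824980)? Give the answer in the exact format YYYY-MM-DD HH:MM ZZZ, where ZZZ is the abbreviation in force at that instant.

Query: 2025-11-22 15:23 UTC
Rule 3/5 (MLS, +10:15): 2025-10-17 07:25 UTC ≤ query < 2026-04-06 15:04 UTC
15·60 + 23 + 615 = 1538 min
1538 = 1·1440 + 98; 98 = 1·60 + 38 → 01:38, 2025-11-22 + 1 day = 2025-11-23
→ 2025-11-23 01:38 MLS

2025-11-23 01:38 MLS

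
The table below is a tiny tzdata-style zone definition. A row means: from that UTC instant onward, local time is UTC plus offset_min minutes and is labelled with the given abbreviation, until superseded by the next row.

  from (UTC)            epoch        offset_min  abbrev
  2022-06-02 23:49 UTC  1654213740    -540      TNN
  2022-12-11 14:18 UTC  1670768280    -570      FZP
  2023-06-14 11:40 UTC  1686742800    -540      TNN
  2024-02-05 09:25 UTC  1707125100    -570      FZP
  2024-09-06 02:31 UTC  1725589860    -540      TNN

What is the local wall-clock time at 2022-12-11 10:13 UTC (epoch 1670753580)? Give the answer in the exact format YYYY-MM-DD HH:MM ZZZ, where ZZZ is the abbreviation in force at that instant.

2022-12-11 01:13 TNN

Query: 2022-12-11 10:13 UTC
Rule 1/5 (TNN, -09:00): 2022-06-02 23:49 UTC ≤ query < 2022-12-11 14:18 UTC
10·60 + 13 - 540 = 73 min
73 = 0·1440 + 73; 73 = 1·60 + 13 → 01:13, same day
→ 2022-12-11 01:13 TNN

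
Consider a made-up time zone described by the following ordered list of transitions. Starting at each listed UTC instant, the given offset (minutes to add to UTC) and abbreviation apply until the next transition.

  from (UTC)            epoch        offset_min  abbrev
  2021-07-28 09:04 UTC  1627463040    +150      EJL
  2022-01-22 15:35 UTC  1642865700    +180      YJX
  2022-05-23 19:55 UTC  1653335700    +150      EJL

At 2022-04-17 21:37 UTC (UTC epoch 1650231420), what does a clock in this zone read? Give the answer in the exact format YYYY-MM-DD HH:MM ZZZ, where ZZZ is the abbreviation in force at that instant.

2022-04-18 00:37 YJX

Query: 2022-04-17 21:37 UTC
Rule 2/3 (YJX, +03:00): 2022-01-22 15:35 UTC ≤ query < 2022-05-23 19:55 UTC
21·60 + 37 + 180 = 1477 min
1477 = 1·1440 + 37; 37 = 0·60 + 37 → 00:37, 2022-04-17 + 1 day = 2022-04-18
→ 2022-04-18 00:37 YJX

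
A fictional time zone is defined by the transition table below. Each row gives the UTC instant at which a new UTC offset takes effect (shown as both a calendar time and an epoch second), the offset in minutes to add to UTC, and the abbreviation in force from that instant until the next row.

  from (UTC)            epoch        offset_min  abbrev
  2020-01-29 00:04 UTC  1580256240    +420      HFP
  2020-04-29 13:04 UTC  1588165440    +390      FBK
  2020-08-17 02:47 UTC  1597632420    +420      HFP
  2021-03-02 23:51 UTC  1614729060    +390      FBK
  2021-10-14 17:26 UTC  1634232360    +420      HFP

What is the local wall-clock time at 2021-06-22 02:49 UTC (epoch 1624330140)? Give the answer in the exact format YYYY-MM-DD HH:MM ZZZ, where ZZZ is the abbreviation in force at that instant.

2021-06-22 09:19 FBK

Query: 2021-06-22 02:49 UTC
Rule 4/5 (FBK, +06:30): 2021-03-02 23:51 UTC ≤ query < 2021-10-14 17:26 UTC
2·60 + 49 + 390 = 559 min
559 = 0·1440 + 559; 559 = 9·60 + 19 → 09:19, same day
→ 2021-06-22 09:19 FBK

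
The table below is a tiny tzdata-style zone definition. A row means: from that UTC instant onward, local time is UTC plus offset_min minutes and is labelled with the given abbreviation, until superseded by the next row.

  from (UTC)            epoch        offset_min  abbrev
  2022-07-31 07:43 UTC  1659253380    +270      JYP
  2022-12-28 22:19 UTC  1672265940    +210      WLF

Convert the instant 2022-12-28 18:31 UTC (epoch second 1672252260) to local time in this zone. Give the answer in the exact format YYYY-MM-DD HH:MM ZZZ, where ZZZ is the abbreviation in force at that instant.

Query: 2022-12-28 18:31 UTC
Rule 1/2 (JYP, +04:30): 2022-07-31 07:43 UTC ≤ query < 2022-12-28 22:19 UTC
18·60 + 31 + 270 = 1381 min
1381 = 0·1440 + 1381; 1381 = 23·60 + 1 → 23:01, same day
→ 2022-12-28 23:01 JYP

2022-12-28 23:01 JYP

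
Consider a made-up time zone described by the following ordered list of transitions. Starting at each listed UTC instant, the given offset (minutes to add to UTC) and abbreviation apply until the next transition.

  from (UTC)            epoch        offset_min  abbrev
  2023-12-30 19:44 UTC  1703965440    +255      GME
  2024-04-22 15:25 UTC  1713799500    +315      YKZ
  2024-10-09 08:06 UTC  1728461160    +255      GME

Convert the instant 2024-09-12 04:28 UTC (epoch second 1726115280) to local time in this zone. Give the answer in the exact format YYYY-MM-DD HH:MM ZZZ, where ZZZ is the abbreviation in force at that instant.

Query: 2024-09-12 04:28 UTC
Rule 2/3 (YKZ, +05:15): 2024-04-22 15:25 UTC ≤ query < 2024-10-09 08:06 UTC
4·60 + 28 + 315 = 583 min
583 = 0·1440 + 583; 583 = 9·60 + 43 → 09:43, same day
→ 2024-09-12 09:43 YKZ

2024-09-12 09:43 YKZ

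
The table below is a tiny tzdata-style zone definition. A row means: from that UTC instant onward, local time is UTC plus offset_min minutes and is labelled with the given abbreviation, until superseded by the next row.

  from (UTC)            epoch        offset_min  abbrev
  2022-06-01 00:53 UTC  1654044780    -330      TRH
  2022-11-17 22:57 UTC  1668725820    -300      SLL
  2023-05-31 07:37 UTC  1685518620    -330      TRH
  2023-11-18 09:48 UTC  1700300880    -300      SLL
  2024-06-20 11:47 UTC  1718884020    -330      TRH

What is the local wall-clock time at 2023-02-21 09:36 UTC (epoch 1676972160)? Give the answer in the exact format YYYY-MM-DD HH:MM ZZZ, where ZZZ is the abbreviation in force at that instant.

2023-02-21 04:36 SLL

Query: 2023-02-21 09:36 UTC
Rule 2/5 (SLL, -05:00): 2022-11-17 22:57 UTC ≤ query < 2023-05-31 07:37 UTC
9·60 + 36 - 300 = 276 min
276 = 0·1440 + 276; 276 = 4·60 + 36 → 04:36, same day
→ 2023-02-21 04:36 SLL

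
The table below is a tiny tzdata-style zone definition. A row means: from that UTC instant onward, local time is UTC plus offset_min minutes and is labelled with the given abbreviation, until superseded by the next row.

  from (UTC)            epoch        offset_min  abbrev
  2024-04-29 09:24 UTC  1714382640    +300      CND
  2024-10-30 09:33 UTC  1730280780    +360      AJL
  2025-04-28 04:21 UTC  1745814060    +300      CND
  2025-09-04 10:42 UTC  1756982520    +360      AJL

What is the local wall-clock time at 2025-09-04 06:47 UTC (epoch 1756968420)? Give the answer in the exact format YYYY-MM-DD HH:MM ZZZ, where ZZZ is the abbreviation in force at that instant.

Query: 2025-09-04 06:47 UTC
Rule 3/4 (CND, +05:00): 2025-04-28 04:21 UTC ≤ query < 2025-09-04 10:42 UTC
6·60 + 47 + 300 = 707 min
707 = 0·1440 + 707; 707 = 11·60 + 47 → 11:47, same day
→ 2025-09-04 11:47 CND

2025-09-04 11:47 CND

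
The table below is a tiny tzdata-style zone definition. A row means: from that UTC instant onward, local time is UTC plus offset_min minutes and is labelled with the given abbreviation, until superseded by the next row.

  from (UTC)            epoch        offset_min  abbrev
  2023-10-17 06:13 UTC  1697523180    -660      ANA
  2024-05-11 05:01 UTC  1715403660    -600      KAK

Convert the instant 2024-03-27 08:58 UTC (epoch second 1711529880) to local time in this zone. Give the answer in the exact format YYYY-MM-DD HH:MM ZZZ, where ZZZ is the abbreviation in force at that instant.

Query: 2024-03-27 08:58 UTC
Rule 1/2 (ANA, -11:00): 2023-10-17 06:13 UTC ≤ query < 2024-05-11 05:01 UTC
8·60 + 58 - 660 = -122 min
-122 = -1·1440 + 1318; 1318 = 21·60 + 58 → 21:58, 2024-03-27 - 1 day = 2024-03-26
→ 2024-03-26 21:58 ANA

2024-03-26 21:58 ANA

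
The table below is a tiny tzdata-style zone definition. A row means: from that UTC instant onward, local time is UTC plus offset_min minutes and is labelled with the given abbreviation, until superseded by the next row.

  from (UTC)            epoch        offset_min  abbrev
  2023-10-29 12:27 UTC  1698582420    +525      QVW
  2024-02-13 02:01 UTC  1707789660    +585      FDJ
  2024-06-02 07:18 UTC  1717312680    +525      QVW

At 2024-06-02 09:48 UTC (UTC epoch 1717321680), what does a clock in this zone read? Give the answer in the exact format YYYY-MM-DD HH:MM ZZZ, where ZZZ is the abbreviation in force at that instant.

Query: 2024-06-02 09:48 UTC
Rule 3/3 (QVW, +08:45): 2024-06-02 07:18 UTC ≤ query < +∞
9·60 + 48 + 525 = 1113 min
1113 = 0·1440 + 1113; 1113 = 18·60 + 33 → 18:33, same day
→ 2024-06-02 18:33 QVW

2024-06-02 18:33 QVW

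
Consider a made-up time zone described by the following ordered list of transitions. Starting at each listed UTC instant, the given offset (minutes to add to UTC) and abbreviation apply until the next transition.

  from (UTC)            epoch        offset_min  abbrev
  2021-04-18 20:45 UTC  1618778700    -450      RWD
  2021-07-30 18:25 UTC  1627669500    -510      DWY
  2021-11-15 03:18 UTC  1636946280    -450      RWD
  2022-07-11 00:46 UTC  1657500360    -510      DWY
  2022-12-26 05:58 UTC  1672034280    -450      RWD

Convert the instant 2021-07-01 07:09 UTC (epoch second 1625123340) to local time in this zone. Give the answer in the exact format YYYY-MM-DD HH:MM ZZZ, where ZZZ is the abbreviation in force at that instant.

2021-06-30 23:39 RWD

Query: 2021-07-01 07:09 UTC
Rule 1/5 (RWD, -07:30): 2021-04-18 20:45 UTC ≤ query < 2021-07-30 18:25 UTC
7·60 + 9 - 450 = -21 min
-21 = -1·1440 + 1419; 1419 = 23·60 + 39 → 23:39, 2021-07-01 - 1 day = 2021-06-30
→ 2021-06-30 23:39 RWD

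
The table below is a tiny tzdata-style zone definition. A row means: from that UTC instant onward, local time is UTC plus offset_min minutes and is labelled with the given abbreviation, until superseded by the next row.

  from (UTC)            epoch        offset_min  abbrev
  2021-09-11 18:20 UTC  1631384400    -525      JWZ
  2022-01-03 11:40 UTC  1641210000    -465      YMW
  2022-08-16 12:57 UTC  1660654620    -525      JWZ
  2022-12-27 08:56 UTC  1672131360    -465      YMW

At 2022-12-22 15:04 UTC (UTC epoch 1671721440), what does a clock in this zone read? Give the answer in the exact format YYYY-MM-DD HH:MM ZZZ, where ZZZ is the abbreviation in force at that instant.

2022-12-22 06:19 JWZ

Query: 2022-12-22 15:04 UTC
Rule 3/4 (JWZ, -08:45): 2022-08-16 12:57 UTC ≤ query < 2022-12-27 08:56 UTC
15·60 + 4 - 525 = 379 min
379 = 0·1440 + 379; 379 = 6·60 + 19 → 06:19, same day
→ 2022-12-22 06:19 JWZ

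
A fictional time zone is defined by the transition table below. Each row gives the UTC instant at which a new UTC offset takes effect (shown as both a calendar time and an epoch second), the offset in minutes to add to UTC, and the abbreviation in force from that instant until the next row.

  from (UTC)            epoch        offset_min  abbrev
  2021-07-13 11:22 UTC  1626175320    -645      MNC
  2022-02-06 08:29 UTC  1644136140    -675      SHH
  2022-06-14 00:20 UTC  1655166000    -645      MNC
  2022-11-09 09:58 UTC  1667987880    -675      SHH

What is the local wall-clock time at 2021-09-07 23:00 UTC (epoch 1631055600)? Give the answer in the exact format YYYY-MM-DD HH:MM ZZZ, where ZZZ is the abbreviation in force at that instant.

2021-09-07 12:15 MNC

Query: 2021-09-07 23:00 UTC
Rule 1/4 (MNC, -10:45): 2021-07-13 11:22 UTC ≤ query < 2022-02-06 08:29 UTC
23·60 + 0 - 645 = 735 min
735 = 0·1440 + 735; 735 = 12·60 + 15 → 12:15, same day
→ 2021-09-07 12:15 MNC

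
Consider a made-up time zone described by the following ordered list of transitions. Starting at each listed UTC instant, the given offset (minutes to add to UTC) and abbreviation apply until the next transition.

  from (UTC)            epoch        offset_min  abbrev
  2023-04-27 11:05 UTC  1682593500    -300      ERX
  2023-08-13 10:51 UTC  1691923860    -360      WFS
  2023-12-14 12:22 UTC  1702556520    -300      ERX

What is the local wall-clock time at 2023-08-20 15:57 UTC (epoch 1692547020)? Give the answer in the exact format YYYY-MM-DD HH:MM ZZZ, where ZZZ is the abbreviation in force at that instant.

2023-08-20 09:57 WFS

Query: 2023-08-20 15:57 UTC
Rule 2/3 (WFS, -06:00): 2023-08-13 10:51 UTC ≤ query < 2023-12-14 12:22 UTC
15·60 + 57 - 360 = 597 min
597 = 0·1440 + 597; 597 = 9·60 + 57 → 09:57, same day
→ 2023-08-20 09:57 WFS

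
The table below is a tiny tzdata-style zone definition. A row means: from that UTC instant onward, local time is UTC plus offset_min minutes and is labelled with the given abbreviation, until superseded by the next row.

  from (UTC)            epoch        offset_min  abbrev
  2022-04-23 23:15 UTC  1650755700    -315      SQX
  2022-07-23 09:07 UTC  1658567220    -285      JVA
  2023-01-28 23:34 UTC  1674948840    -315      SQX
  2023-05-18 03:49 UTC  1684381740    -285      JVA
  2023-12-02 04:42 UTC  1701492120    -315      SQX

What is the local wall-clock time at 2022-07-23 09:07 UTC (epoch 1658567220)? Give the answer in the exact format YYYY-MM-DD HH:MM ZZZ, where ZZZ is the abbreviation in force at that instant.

Query: 2022-07-23 09:07 UTC
Rule 2/5 (JVA, -04:45): 2022-07-23 09:07 UTC ≤ query < 2023-01-28 23:34 UTC
9·60 + 7 - 285 = 262 min
262 = 0·1440 + 262; 262 = 4·60 + 22 → 04:22, same day
→ 2022-07-23 04:22 JVA

2022-07-23 04:22 JVA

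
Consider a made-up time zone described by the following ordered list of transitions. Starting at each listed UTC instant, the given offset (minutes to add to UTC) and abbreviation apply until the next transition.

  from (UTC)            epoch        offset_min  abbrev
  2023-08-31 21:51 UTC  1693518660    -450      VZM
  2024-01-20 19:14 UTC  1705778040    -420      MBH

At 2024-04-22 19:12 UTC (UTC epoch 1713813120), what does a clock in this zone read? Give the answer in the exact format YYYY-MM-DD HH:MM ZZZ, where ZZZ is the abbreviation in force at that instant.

Query: 2024-04-22 19:12 UTC
Rule 2/2 (MBH, -07:00): 2024-01-20 19:14 UTC ≤ query < +∞
19·60 + 12 - 420 = 732 min
732 = 0·1440 + 732; 732 = 12·60 + 12 → 12:12, same day
→ 2024-04-22 12:12 MBH

2024-04-22 12:12 MBH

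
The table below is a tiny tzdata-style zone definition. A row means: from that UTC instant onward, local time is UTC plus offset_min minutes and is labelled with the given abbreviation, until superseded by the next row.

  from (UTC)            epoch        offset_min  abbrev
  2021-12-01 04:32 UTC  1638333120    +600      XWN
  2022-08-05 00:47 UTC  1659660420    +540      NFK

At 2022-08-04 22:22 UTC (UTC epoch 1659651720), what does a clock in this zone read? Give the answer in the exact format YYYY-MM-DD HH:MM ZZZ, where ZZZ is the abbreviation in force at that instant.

Query: 2022-08-04 22:22 UTC
Rule 1/2 (XWN, +10:00): 2021-12-01 04:32 UTC ≤ query < 2022-08-05 00:47 UTC
22·60 + 22 + 600 = 1942 min
1942 = 1·1440 + 502; 502 = 8·60 + 22 → 08:22, 2022-08-04 + 1 day = 2022-08-05
→ 2022-08-05 08:22 XWN

2022-08-05 08:22 XWN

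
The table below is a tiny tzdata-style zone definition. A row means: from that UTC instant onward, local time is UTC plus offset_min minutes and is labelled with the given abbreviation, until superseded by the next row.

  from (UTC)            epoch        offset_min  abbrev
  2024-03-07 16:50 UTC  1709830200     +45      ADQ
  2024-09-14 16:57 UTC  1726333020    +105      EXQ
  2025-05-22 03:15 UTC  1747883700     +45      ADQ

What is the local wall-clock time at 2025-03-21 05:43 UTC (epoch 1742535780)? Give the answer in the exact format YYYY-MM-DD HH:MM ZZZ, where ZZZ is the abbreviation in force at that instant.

2025-03-21 07:28 EXQ

Query: 2025-03-21 05:43 UTC
Rule 2/3 (EXQ, +01:45): 2024-09-14 16:57 UTC ≤ query < 2025-05-22 03:15 UTC
5·60 + 43 + 105 = 448 min
448 = 0·1440 + 448; 448 = 7·60 + 28 → 07:28, same day
→ 2025-03-21 07:28 EXQ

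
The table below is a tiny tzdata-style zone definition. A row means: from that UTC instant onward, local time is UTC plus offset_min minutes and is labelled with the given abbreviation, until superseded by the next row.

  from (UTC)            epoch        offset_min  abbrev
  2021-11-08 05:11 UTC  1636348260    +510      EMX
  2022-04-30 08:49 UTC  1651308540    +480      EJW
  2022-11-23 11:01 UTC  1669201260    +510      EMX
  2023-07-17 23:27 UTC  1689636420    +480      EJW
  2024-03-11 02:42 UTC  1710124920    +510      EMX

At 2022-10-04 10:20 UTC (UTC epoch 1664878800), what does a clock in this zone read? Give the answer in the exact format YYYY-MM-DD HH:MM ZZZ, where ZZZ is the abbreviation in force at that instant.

2022-10-04 18:20 EJW

Query: 2022-10-04 10:20 UTC
Rule 2/5 (EJW, +08:00): 2022-04-30 08:49 UTC ≤ query < 2022-11-23 11:01 UTC
10·60 + 20 + 480 = 1100 min
1100 = 0·1440 + 1100; 1100 = 18·60 + 20 → 18:20, same day
→ 2022-10-04 18:20 EJW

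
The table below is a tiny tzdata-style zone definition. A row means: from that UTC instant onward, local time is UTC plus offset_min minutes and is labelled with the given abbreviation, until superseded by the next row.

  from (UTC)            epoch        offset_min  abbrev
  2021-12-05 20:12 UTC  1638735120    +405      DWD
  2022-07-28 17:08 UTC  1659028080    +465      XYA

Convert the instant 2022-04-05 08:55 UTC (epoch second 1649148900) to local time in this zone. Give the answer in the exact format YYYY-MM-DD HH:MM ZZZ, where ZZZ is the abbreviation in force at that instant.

Query: 2022-04-05 08:55 UTC
Rule 1/2 (DWD, +06:45): 2021-12-05 20:12 UTC ≤ query < 2022-07-28 17:08 UTC
8·60 + 55 + 405 = 940 min
940 = 0·1440 + 940; 940 = 15·60 + 40 → 15:40, same day
→ 2022-04-05 15:40 DWD

2022-04-05 15:40 DWD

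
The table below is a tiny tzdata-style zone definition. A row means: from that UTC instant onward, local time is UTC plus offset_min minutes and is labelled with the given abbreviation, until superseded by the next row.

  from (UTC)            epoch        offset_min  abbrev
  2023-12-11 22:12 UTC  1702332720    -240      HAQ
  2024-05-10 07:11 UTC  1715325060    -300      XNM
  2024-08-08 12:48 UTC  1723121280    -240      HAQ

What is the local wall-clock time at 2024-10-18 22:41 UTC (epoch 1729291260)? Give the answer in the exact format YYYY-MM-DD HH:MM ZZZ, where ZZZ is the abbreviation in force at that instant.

2024-10-18 18:41 HAQ

Query: 2024-10-18 22:41 UTC
Rule 3/3 (HAQ, -04:00): 2024-08-08 12:48 UTC ≤ query < +∞
22·60 + 41 - 240 = 1121 min
1121 = 0·1440 + 1121; 1121 = 18·60 + 41 → 18:41, same day
→ 2024-10-18 18:41 HAQ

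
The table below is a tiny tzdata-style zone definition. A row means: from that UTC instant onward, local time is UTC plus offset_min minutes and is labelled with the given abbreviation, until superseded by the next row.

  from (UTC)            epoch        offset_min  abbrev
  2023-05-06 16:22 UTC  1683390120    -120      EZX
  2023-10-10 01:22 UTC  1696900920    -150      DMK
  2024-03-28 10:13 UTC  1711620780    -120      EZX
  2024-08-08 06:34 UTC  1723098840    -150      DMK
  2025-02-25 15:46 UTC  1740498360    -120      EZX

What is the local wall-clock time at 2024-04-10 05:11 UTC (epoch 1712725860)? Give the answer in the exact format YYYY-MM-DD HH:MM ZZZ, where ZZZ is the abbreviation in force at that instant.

2024-04-10 03:11 EZX

Query: 2024-04-10 05:11 UTC
Rule 3/5 (EZX, -02:00): 2024-03-28 10:13 UTC ≤ query < 2024-08-08 06:34 UTC
5·60 + 11 - 120 = 191 min
191 = 0·1440 + 191; 191 = 3·60 + 11 → 03:11, same day
→ 2024-04-10 03:11 EZX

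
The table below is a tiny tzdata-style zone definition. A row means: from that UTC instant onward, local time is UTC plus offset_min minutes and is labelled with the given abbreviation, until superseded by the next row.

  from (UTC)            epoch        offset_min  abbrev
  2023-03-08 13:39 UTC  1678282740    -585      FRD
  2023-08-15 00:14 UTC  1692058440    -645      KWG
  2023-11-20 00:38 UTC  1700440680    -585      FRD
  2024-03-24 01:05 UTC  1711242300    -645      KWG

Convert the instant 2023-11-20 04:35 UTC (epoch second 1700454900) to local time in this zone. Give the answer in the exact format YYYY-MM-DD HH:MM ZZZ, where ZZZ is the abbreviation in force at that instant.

Query: 2023-11-20 04:35 UTC
Rule 3/4 (FRD, -09:45): 2023-11-20 00:38 UTC ≤ query < 2024-03-24 01:05 UTC
4·60 + 35 - 585 = -310 min
-310 = -1·1440 + 1130; 1130 = 18·60 + 50 → 18:50, 2023-11-20 - 1 day = 2023-11-19
→ 2023-11-19 18:50 FRD

2023-11-19 18:50 FRD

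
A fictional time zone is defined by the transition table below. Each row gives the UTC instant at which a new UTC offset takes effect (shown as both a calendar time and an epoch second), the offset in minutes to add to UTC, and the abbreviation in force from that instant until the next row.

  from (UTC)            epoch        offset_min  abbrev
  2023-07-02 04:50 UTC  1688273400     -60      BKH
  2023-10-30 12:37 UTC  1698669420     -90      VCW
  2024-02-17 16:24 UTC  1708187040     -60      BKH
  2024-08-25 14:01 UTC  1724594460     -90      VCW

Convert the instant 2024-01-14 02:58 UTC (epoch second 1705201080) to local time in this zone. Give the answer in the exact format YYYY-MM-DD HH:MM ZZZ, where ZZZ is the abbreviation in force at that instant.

Query: 2024-01-14 02:58 UTC
Rule 2/4 (VCW, -01:30): 2023-10-30 12:37 UTC ≤ query < 2024-02-17 16:24 UTC
2·60 + 58 - 90 = 88 min
88 = 0·1440 + 88; 88 = 1·60 + 28 → 01:28, same day
→ 2024-01-14 01:28 VCW

2024-01-14 01:28 VCW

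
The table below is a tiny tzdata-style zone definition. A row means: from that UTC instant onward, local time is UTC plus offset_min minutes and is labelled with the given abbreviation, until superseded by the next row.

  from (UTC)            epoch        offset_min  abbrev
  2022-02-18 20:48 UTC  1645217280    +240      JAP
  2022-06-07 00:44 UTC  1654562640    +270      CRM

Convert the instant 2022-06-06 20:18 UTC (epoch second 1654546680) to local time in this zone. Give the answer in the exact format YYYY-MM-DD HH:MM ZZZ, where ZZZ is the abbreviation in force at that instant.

Query: 2022-06-06 20:18 UTC
Rule 1/2 (JAP, +04:00): 2022-02-18 20:48 UTC ≤ query < 2022-06-07 00:44 UTC
20·60 + 18 + 240 = 1458 min
1458 = 1·1440 + 18; 18 = 0·60 + 18 → 00:18, 2022-06-06 + 1 day = 2022-06-07
→ 2022-06-07 00:18 JAP

2022-06-07 00:18 JAP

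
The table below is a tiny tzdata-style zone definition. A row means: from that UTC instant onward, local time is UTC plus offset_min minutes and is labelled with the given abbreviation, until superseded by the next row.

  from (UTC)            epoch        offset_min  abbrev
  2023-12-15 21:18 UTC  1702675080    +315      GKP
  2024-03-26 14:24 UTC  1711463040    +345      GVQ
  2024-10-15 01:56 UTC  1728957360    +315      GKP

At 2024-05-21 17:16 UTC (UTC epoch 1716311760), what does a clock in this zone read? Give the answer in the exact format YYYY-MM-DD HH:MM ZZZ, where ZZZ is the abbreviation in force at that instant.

2024-05-21 23:01 GVQ

Query: 2024-05-21 17:16 UTC
Rule 2/3 (GVQ, +05:45): 2024-03-26 14:24 UTC ≤ query < 2024-10-15 01:56 UTC
17·60 + 16 + 345 = 1381 min
1381 = 0·1440 + 1381; 1381 = 23·60 + 1 → 23:01, same day
→ 2024-05-21 23:01 GVQ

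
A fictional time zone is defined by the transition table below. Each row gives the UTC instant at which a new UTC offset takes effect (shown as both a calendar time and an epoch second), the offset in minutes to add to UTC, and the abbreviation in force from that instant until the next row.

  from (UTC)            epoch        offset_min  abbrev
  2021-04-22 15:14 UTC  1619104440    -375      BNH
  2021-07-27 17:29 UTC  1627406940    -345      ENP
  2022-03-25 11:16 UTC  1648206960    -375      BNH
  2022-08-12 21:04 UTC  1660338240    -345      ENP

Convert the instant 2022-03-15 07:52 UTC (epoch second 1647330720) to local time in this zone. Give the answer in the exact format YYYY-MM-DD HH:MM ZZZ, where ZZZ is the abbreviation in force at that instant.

2022-03-15 02:07 ENP

Query: 2022-03-15 07:52 UTC
Rule 2/4 (ENP, -05:45): 2021-07-27 17:29 UTC ≤ query < 2022-03-25 11:16 UTC
7·60 + 52 - 345 = 127 min
127 = 0·1440 + 127; 127 = 2·60 + 7 → 02:07, same day
→ 2022-03-15 02:07 ENP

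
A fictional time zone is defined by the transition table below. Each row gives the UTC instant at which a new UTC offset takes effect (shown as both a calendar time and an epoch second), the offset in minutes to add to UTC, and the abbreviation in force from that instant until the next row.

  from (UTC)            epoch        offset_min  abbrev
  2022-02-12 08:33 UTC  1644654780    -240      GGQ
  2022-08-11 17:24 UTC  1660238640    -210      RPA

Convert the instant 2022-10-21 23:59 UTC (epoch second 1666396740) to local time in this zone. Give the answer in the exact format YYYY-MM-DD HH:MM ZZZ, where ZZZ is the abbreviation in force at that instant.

Query: 2022-10-21 23:59 UTC
Rule 2/2 (RPA, -03:30): 2022-08-11 17:24 UTC ≤ query < +∞
23·60 + 59 - 210 = 1229 min
1229 = 0·1440 + 1229; 1229 = 20·60 + 29 → 20:29, same day
→ 2022-10-21 20:29 RPA

2022-10-21 20:29 RPA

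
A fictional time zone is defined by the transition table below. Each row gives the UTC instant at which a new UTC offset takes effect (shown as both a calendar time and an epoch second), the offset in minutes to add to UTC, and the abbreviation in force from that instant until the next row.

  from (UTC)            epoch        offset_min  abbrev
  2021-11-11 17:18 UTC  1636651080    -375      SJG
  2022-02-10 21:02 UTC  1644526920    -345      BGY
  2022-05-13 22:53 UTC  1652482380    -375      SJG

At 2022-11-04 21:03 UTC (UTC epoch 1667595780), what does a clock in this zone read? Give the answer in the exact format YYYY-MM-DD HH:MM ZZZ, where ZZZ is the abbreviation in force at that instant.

Query: 2022-11-04 21:03 UTC
Rule 3/3 (SJG, -06:15): 2022-05-13 22:53 UTC ≤ query < +∞
21·60 + 3 - 375 = 888 min
888 = 0·1440 + 888; 888 = 14·60 + 48 → 14:48, same day
→ 2022-11-04 14:48 SJG

2022-11-04 14:48 SJG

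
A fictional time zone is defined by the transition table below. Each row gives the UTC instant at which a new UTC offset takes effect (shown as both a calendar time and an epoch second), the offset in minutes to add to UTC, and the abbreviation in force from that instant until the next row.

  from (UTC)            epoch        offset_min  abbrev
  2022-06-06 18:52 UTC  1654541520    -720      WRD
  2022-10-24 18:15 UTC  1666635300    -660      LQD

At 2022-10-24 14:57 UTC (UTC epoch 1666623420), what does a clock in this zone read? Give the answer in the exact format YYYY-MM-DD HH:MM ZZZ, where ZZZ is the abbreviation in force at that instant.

Query: 2022-10-24 14:57 UTC
Rule 1/2 (WRD, -12:00): 2022-06-06 18:52 UTC ≤ query < 2022-10-24 18:15 UTC
14·60 + 57 - 720 = 177 min
177 = 0·1440 + 177; 177 = 2·60 + 57 → 02:57, same day
→ 2022-10-24 02:57 WRD

2022-10-24 02:57 WRD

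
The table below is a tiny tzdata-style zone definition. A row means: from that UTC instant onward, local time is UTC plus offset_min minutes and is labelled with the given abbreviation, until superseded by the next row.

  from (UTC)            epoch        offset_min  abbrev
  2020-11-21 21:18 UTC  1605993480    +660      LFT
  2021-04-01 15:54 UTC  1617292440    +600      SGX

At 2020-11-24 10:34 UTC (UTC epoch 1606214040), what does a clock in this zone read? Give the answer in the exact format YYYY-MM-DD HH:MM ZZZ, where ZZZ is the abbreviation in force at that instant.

Query: 2020-11-24 10:34 UTC
Rule 1/2 (LFT, +11:00): 2020-11-21 21:18 UTC ≤ query < 2021-04-01 15:54 UTC
10·60 + 34 + 660 = 1294 min
1294 = 0·1440 + 1294; 1294 = 21·60 + 34 → 21:34, same day
→ 2020-11-24 21:34 LFT

2020-11-24 21:34 LFT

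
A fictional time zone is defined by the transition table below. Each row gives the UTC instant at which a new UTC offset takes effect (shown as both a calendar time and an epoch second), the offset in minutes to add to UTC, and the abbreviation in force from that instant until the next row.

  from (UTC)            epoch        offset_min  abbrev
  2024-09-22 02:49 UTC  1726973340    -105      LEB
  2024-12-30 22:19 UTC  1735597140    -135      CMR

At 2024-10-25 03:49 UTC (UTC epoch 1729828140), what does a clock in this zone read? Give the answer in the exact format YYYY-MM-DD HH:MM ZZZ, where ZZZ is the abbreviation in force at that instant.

2024-10-25 02:04 LEB

Query: 2024-10-25 03:49 UTC
Rule 1/2 (LEB, -01:45): 2024-09-22 02:49 UTC ≤ query < 2024-12-30 22:19 UTC
3·60 + 49 - 105 = 124 min
124 = 0·1440 + 124; 124 = 2·60 + 4 → 02:04, same day
→ 2024-10-25 02:04 LEB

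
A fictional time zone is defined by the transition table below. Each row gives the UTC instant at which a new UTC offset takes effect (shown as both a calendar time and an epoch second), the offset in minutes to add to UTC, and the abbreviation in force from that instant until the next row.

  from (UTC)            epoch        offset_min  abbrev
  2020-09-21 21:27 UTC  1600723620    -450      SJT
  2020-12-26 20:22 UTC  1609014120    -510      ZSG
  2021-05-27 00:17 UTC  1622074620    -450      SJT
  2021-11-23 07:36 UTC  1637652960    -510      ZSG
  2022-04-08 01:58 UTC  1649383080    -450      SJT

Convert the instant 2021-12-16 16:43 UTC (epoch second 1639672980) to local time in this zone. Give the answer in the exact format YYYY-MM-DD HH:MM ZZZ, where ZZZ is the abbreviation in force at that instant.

2021-12-16 08:13 ZSG

Query: 2021-12-16 16:43 UTC
Rule 4/5 (ZSG, -08:30): 2021-11-23 07:36 UTC ≤ query < 2022-04-08 01:58 UTC
16·60 + 43 - 510 = 493 min
493 = 0·1440 + 493; 493 = 8·60 + 13 → 08:13, same day
→ 2021-12-16 08:13 ZSG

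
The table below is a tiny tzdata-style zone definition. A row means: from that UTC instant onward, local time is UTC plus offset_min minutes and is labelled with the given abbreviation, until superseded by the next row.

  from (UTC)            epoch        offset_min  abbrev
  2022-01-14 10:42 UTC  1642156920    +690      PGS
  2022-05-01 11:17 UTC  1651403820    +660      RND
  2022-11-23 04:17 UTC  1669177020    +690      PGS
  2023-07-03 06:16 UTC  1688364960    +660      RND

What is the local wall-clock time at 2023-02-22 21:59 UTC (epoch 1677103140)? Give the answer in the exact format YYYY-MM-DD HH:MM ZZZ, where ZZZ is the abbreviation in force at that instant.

2023-02-23 09:29 PGS

Query: 2023-02-22 21:59 UTC
Rule 3/4 (PGS, +11:30): 2022-11-23 04:17 UTC ≤ query < 2023-07-03 06:16 UTC
21·60 + 59 + 690 = 2009 min
2009 = 1·1440 + 569; 569 = 9·60 + 29 → 09:29, 2023-02-22 + 1 day = 2023-02-23
→ 2023-02-23 09:29 PGS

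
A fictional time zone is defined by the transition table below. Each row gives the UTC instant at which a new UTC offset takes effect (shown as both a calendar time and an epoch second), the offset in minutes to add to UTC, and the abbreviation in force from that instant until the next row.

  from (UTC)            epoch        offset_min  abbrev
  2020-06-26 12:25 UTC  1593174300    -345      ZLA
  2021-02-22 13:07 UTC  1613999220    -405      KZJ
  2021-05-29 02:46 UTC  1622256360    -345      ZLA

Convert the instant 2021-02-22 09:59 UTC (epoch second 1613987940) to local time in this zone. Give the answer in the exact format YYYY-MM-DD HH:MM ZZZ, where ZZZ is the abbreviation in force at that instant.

2021-02-22 04:14 ZLA

Query: 2021-02-22 09:59 UTC
Rule 1/3 (ZLA, -05:45): 2020-06-26 12:25 UTC ≤ query < 2021-02-22 13:07 UTC
9·60 + 59 - 345 = 254 min
254 = 0·1440 + 254; 254 = 4·60 + 14 → 04:14, same day
→ 2021-02-22 04:14 ZLA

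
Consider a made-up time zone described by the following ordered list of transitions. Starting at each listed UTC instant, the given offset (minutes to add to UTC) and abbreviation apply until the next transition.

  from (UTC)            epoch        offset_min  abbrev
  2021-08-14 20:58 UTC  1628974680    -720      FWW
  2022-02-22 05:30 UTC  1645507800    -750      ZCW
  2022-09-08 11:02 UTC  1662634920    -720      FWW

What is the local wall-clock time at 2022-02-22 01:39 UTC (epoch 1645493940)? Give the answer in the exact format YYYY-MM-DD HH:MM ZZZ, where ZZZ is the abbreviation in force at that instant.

Query: 2022-02-22 01:39 UTC
Rule 1/3 (FWW, -12:00): 2021-08-14 20:58 UTC ≤ query < 2022-02-22 05:30 UTC
1·60 + 39 - 720 = -621 min
-621 = -1·1440 + 819; 819 = 13·60 + 39 → 13:39, 2022-02-22 - 1 day = 2022-02-21
→ 2022-02-21 13:39 FWW

2022-02-21 13:39 FWW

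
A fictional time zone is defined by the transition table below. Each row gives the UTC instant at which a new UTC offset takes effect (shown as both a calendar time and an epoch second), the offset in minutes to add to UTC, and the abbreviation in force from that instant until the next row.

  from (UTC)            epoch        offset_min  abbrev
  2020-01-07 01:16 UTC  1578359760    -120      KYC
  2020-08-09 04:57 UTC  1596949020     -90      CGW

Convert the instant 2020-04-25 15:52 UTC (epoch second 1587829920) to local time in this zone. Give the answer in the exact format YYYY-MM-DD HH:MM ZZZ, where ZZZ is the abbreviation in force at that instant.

2020-04-25 13:52 KYC

Query: 2020-04-25 15:52 UTC
Rule 1/2 (KYC, -02:00): 2020-01-07 01:16 UTC ≤ query < 2020-08-09 04:57 UTC
15·60 + 52 - 120 = 832 min
832 = 0·1440 + 832; 832 = 13·60 + 52 → 13:52, same day
→ 2020-04-25 13:52 KYC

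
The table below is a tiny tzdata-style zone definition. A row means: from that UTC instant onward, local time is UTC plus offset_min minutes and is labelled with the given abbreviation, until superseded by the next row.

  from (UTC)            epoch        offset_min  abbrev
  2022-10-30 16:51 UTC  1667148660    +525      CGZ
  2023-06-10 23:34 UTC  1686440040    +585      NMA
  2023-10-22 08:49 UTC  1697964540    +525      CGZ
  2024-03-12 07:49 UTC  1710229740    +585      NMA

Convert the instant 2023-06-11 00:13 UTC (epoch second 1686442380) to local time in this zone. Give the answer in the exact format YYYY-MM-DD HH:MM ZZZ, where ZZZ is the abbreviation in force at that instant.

Query: 2023-06-11 00:13 UTC
Rule 2/4 (NMA, +09:45): 2023-06-10 23:34 UTC ≤ query < 2023-10-22 08:49 UTC
0·60 + 13 + 585 = 598 min
598 = 0·1440 + 598; 598 = 9·60 + 58 → 09:58, same day
→ 2023-06-11 09:58 NMA

2023-06-11 09:58 NMA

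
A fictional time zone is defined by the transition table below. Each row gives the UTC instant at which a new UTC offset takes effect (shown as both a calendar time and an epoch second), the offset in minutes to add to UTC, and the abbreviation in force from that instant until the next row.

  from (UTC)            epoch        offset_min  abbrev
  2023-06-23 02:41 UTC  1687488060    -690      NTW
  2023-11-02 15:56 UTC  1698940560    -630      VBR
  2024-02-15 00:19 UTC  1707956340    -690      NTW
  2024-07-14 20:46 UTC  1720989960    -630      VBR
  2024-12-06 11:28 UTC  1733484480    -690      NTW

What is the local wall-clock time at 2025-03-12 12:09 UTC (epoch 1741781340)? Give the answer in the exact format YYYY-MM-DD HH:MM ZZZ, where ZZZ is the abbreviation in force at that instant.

2025-03-12 00:39 NTW

Query: 2025-03-12 12:09 UTC
Rule 5/5 (NTW, -11:30): 2024-12-06 11:28 UTC ≤ query < +∞
12·60 + 9 - 690 = 39 min
39 = 0·1440 + 39; 39 = 0·60 + 39 → 00:39, same day
→ 2025-03-12 00:39 NTW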